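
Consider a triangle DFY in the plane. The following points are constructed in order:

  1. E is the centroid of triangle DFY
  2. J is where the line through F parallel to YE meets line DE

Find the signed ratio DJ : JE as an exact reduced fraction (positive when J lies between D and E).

Choose coordinates D = (0, 0), F = (1, 0), Y = (0, 1).
1. E is the centroid of triangle DFY ⇒ E = (1/3, 1/3)
2. J is where the line through F parallel to YE meets line DE ⇒ J = (2/3, 2/3)
J = D + t·(E−D) with t = 2, so DJ:JE = t:(1−t) = 2:-1

DJ:JE = -2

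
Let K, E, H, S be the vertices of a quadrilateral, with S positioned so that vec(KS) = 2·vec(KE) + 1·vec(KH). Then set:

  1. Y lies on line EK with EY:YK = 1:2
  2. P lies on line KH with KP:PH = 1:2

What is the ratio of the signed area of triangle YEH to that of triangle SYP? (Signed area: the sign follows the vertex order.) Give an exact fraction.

Assign K = (0, 0), E = (1, 0), H = (0, 1), S = (2, 1) — the answer is frame-independent, so this choice is without loss of generality.
1. Y lies on line EK with EY:YK = 1:2 ⇒ Y = (2/3, 0)
2. P lies on line KH with KP:PH = 1:2 ⇒ P = (0, 1/3)
2·[YEH] = 1/3, 2·[SYP] = -10/9
[YEH]:[SYP] = 1/3:-10/9 = -3/10

[YEH]:[SYP] = -3/10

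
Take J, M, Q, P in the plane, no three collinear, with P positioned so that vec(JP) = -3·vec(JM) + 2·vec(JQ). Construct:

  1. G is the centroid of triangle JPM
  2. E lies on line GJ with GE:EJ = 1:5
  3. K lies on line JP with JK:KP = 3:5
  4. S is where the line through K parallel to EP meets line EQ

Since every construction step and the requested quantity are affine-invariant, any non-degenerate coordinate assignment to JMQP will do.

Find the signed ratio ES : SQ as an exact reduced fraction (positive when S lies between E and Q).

ES:SQ = -25/161

Assign J = (0, 0), M = (1, 0), Q = (0, 1), P = (-3, 2) — the answer is frame-independent, so this choice is without loss of generality.
1. G is the centroid of triangle JPM ⇒ G = (-2/3, 2/3)
2. E lies on line GJ with GE:EJ = 1:5 ⇒ E = (-5/9, 5/9)
3. K lies on line JP with JK:KP = 3:5 ⇒ K = (-9/8, 3/4)
4. S is where the line through K parallel to EP meets line EQ ⇒ S = (-805/1224, 145/306)
S = E + t·(Q−E) with t = -25/136, so ES:SQ = t:(1−t) = -25/136:161/136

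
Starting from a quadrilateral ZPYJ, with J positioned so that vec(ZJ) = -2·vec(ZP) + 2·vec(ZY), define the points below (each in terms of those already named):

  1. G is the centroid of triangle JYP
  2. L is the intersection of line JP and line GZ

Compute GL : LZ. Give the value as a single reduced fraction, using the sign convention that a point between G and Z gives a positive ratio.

GL:LZ = 1/6

Choose coordinates Z = (0, 0), P = (1, 0), Y = (0, 1), J = (-2, 2).
1. G is the centroid of triangle JYP ⇒ G = (-1/3, 1)
2. L is the intersection of line JP and line GZ ⇒ L = (-2/7, 6/7)
L = G + t·(Z−G) with t = 1/7, so GL:LZ = t:(1−t) = 1/7:6/7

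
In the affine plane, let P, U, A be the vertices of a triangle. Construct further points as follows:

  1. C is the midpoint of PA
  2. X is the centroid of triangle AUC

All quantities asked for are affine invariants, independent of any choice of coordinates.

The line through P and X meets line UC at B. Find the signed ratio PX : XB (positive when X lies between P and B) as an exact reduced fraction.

Choose coordinates P = (0, 0), U = (1, 0), A = (0, 1).
1. C is the midpoint of PA ⇒ C = (0, 1/2)
2. X is the centroid of triangle AUC ⇒ X = (1/3, 1/2)
line PX meets UC at B = (1/4, 3/8)
X = P + t·(B−P) with t = 4/3, so PX:XB = 4/3:-1/3

PX:XB = -4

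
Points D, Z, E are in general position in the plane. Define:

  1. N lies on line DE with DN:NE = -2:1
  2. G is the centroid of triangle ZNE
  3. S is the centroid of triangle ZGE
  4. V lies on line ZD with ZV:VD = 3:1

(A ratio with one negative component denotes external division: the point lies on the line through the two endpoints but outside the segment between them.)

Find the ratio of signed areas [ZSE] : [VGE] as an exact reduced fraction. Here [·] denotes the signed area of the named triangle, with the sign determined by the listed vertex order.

[ZSE]:[VGE] = 1/3

Work in coordinates with D = (0, 0), Z = (1, 0), E = (0, 1).
1. N lies on line DE with DN:NE = -2:1 ⇒ N = (0, 2)
2. G is the centroid of triangle ZNE ⇒ G = (1/3, 1)
3. S is the centroid of triangle ZGE ⇒ S = (4/9, 2/3)
4. V lies on line ZD with ZV:VD = 3:1 ⇒ V = (1/4, 0)
2·[ZSE] = 1/9, 2·[VGE] = 1/3
[ZSE]:[VGE] = 1/9:1/3 = 1/3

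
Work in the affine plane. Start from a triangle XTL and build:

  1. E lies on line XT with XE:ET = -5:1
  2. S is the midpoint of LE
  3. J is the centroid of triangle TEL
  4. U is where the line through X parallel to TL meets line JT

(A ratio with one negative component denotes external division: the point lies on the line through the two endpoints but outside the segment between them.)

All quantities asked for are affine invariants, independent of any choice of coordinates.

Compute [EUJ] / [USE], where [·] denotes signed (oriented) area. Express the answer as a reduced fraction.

[EUJ]:[USE] = 26/27

Choose coordinates X = (0, 0), T = (1, 0), L = (0, 1).
1. E lies on line XT with XE:ET = -5:1 ⇒ E = (5/4, 0)
2. S is the midpoint of LE ⇒ S = (5/8, 1/2)
3. J is the centroid of triangle TEL ⇒ J = (3/4, 1/3)
4. U is where the line through X parallel to TL meets line JT ⇒ U = (4, -4)
2·[EUJ] = -13/12, 2·[USE] = -9/8
[EUJ]:[USE] = -13/12:-9/8 = 26/27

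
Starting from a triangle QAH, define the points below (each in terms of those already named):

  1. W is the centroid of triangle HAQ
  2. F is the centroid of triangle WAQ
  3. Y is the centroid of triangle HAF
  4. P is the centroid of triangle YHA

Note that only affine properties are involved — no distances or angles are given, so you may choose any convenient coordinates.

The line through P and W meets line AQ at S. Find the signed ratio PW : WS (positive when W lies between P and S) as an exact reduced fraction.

PW:WS = 10/27

Set Q = (0, 0), A = (1, 0), H = (0, 1); any affine frame gives the same invariant.
1. W is the centroid of triangle HAQ ⇒ W = (1/3, 1/3)
2. F is the centroid of triangle WAQ ⇒ F = (4/9, 1/9)
3. Y is the centroid of triangle HAF ⇒ Y = (13/27, 10/27)
4. P is the centroid of triangle YHA ⇒ P = (40/81, 37/81)
line PW meets AQ at S = (-1/10, 0)
W = P + t·(S−P) with t = 10/37, so PW:WS = 10/37:27/37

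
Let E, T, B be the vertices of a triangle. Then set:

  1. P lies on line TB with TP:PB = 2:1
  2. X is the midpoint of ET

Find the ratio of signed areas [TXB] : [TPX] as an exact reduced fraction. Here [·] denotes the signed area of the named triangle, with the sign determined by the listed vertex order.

Choose coordinates E = (0, 0), T = (1, 0), B = (0, 1).
1. P lies on line TB with TP:PB = 2:1 ⇒ P = (1/3, 2/3)
2. X is the midpoint of ET ⇒ X = (1/2, 0)
2·[TXB] = -1/2, 2·[TPX] = 1/3
[TXB]:[TPX] = -1/2:1/3 = -3/2

[TXB]:[TPX] = -3/2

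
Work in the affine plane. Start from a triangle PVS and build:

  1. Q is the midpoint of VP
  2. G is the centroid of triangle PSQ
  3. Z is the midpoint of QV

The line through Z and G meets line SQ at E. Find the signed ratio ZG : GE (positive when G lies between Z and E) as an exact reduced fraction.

ZG:GE = -5/2

Set P = (0, 0), V = (1, 0), S = (0, 1); any affine frame gives the same invariant.
1. Q is the midpoint of VP ⇒ Q = (1/2, 0)
2. G is the centroid of triangle PSQ ⇒ G = (1/6, 1/3)
3. Z is the midpoint of QV ⇒ Z = (3/4, 0)
line ZG meets SQ at E = (2/5, 1/5)
G = Z + t·(E−Z) with t = 5/3, so ZG:GE = 5/3:-2/3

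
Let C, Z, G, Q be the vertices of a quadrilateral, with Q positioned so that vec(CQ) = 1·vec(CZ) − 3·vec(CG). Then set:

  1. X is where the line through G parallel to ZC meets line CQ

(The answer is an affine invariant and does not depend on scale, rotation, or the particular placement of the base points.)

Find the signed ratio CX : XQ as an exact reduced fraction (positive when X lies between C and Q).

Assign C = (0, 0), Z = (1, 0), G = (0, 1), Q = (1, -3) — the answer is frame-independent, so this choice is without loss of generality.
1. X is where the line through G parallel to ZC meets line CQ ⇒ X = (-1/3, 1)
X = C + t·(Q−C) with t = -1/3, so CX:XQ = t:(1−t) = -1/3:4/3

CX:XQ = -1/4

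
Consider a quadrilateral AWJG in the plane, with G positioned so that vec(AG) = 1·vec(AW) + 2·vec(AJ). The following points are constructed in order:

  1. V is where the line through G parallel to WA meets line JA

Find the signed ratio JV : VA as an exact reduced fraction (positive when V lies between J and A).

JV:VA = -1/2

Choose coordinates A = (0, 0), W = (1, 0), J = (0, 1), G = (1, 2).
1. V is where the line through G parallel to WA meets line JA ⇒ V = (0, 2)
V = J + t·(A−J) with t = -1, so JV:VA = t:(1−t) = -1:2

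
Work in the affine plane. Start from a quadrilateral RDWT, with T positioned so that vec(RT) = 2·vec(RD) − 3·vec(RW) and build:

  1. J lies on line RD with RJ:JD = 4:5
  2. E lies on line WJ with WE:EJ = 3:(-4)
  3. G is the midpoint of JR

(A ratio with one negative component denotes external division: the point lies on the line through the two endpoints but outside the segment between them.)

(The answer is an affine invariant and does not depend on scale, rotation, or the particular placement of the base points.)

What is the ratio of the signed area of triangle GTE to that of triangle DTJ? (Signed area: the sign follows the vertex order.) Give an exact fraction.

[GTE]:[DTJ] = -22/15

Assign R = (0, 0), D = (1, 0), W = (0, 1), T = (2, -3) — the answer is frame-independent, so this choice is without loss of generality.
1. J lies on line RD with RJ:JD = 4:5 ⇒ J = (4/9, 0)
2. E lies on line WJ with WE:EJ = 3:(-4) ⇒ E = (-4/3, 4)
3. G is the midpoint of JR ⇒ G = (2/9, 0)
2·[GTE] = 22/9, 2·[DTJ] = -5/3
[GTE]:[DTJ] = 22/9:-5/3 = -22/15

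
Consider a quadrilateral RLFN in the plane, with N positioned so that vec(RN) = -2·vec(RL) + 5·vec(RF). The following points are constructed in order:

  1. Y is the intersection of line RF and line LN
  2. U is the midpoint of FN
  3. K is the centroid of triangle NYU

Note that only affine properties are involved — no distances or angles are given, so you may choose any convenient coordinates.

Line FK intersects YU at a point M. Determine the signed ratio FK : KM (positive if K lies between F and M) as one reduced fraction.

Choose coordinates R = (0, 0), L = (1, 0), F = (0, 1), N = (-2, 5).
1. Y is the intersection of line RF and line LN ⇒ Y = (0, 5/3)
2. U is the midpoint of FN ⇒ U = (-1, 3)
3. K is the centroid of triangle NYU ⇒ K = (-1, 29/9)
line FK meets YU at M = (-3/4, 8/3)
K = F + t·(M−F) with t = 4/3, so FK:KM = 4/3:-1/3

FK:KM = -4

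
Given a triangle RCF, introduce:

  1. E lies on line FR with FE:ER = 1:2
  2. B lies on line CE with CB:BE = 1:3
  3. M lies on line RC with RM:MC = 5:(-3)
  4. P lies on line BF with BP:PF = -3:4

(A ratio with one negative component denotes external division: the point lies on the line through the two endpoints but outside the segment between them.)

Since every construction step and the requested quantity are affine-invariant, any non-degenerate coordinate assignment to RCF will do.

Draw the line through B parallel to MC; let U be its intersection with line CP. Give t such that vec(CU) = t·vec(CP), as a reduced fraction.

t = -1/14

Set R = (0, 0), C = (1, 0), F = (0, 1); any affine frame gives the same invariant.
1. E lies on line FR with FE:ER = 1:2 ⇒ E = (0, 2/3)
2. B lies on line CE with CB:BE = 1:3 ⇒ B = (3/4, 1/6)
3. M lies on line RC with RM:MC = 5:(-3) ⇒ M = (5/2, 0)
4. P lies on line BF with BP:PF = -3:4 ⇒ P = (3, -7/3)
through B parallel to MC: direction (-3/2, 0); meets CP at U = (6/7, 1/6)
U = C + t·(P−C) with t = -1/14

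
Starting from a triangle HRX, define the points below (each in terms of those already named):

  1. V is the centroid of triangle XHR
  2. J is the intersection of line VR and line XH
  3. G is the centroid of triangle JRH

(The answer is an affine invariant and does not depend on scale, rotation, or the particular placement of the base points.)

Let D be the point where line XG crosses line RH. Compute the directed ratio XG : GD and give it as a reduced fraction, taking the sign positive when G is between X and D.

XG:GD = 5

Set H = (0, 0), R = (1, 0), X = (0, 1); any affine frame gives the same invariant.
1. V is the centroid of triangle XHR ⇒ V = (1/3, 1/3)
2. J is the intersection of line VR and line XH ⇒ J = (0, 1/2)
3. G is the centroid of triangle JRH ⇒ G = (1/3, 1/6)
line XG meets RH at D = (2/5, 0)
G = X + t·(D−X) with t = 5/6, so XG:GD = 5/6:1/6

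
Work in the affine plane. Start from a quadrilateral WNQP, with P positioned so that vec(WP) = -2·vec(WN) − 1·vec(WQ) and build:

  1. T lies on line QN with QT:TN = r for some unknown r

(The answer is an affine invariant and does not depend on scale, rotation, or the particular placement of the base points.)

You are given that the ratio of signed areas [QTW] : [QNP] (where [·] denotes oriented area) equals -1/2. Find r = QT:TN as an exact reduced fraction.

r = -2/3

Assign W = (0, 0), N = (1, 0), Q = (0, 1), P = (-2, -1) — the answer is frame-independent, so this choice is without loss of generality.
1. With QT:TN = r, write λ = r/(r+1) so T = Q + λ·(N−Q); T is affine-linear in λ
Every point depending on T is an affine combination of T and λ-independent points, so each such coordinate is linear in λ; the λ² term in each signed area is a multiple of (N−Q)×(N−Q) = 0, so 2·[QTW] and 2·[QNP] are each linear in λ. Evaluating at λ=0 and λ=1:
  2·[QTW] = −λ,   2·[QNP] = -4
So [QTW]:[QNP] = (−λ) / (-4). Setting this equal to -1/2:
  −λ = -1/2·(-4)  ⇒  λ = -2
Then r = λ/(1−λ) = (-2)/(3) = -2/3. Check: with r = -2/3, T = (-2, 3) and [QTW]:[QNP] = -1/2 as required.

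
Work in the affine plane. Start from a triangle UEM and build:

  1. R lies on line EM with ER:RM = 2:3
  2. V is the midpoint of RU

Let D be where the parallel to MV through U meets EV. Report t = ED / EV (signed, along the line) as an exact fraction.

t = 8/5

Work in coordinates with U = (0, 0), E = (1, 0), M = (0, 1).
1. R lies on line EM with ER:RM = 2:3 ⇒ R = (3/5, 2/5)
2. V is the midpoint of RU ⇒ V = (3/10, 1/5)
through U parallel to MV: direction (3/10, -4/5); meets EV at D = (-3/25, 8/25)
D = E + t·(V−E) with t = 8/5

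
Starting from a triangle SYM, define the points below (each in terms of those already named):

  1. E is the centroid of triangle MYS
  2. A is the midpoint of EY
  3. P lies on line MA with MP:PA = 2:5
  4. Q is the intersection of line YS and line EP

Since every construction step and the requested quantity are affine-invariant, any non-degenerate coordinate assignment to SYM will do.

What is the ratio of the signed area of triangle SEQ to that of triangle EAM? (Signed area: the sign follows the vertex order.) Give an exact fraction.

[SEQ]:[EAM] = -8/9

Assign S = (0, 0), Y = (1, 0), M = (0, 1) — the answer is frame-independent, so this choice is without loss of generality.
1. E is the centroid of triangle MYS ⇒ E = (1/3, 1/3)
2. A is the midpoint of EY ⇒ A = (2/3, 1/6)
3. P lies on line MA with MP:PA = 2:5 ⇒ P = (4/21, 16/21)
4. Q is the intersection of line YS and line EP ⇒ Q = (4/9, 0)
2·[SEQ] = -4/27, 2·[EAM] = 1/6
[SEQ]:[EAM] = -4/27:1/6 = -8/9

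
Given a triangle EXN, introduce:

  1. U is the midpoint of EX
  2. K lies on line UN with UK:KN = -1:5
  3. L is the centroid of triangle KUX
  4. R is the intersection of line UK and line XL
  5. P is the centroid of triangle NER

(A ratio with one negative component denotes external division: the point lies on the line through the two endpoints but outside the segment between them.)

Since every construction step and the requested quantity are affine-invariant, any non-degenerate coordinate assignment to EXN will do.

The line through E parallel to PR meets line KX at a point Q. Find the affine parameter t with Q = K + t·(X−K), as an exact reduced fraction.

Set E = (0, 0), X = (1, 0), N = (0, 1); any affine frame gives the same invariant.
1. U is the midpoint of EX ⇒ U = (1/2, 0)
2. K lies on line UN with UK:KN = -1:5 ⇒ K = (5/8, -1/4)
3. L is the centroid of triangle KUX ⇒ L = (17/24, -1/12)
4. R is the intersection of line UK and line XL ⇒ R = (9/16, -1/8)
5. P is the centroid of triangle NER ⇒ P = (3/16, 7/24)
through E parallel to PR: direction (3/8, -5/12); meets KX at Q = (3/8, -5/12)
Q = K + t·(X−K) with t = -2/3

t = -2/3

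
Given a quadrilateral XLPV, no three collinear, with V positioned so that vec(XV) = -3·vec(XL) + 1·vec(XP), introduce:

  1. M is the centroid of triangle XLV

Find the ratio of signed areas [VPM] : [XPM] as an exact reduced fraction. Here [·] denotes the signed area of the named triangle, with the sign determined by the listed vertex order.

Work in coordinates with X = (0, 0), L = (1, 0), P = (0, 1), V = (-3, 1).
1. M is the centroid of triangle XLV ⇒ M = (-2/3, 1/3)
2·[VPM] = -2, 2·[XPM] = 2/3
[VPM]:[XPM] = -2:2/3 = -3

[VPM]:[XPM] = -3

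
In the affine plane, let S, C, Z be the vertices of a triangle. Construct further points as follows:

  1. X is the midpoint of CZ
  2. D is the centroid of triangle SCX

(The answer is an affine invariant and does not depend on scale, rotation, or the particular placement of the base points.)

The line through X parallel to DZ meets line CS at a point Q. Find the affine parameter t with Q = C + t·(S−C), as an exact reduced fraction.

Work in coordinates with S = (0, 0), C = (1, 0), Z = (0, 1).
1. X is the midpoint of CZ ⇒ X = (1/2, 1/2)
2. D is the centroid of triangle SCX ⇒ D = (1/2, 1/6)
through X parallel to DZ: direction (-1/2, 5/6); meets CS at Q = (4/5, 0)
Q = C + t·(S−C) with t = 1/5

t = 1/5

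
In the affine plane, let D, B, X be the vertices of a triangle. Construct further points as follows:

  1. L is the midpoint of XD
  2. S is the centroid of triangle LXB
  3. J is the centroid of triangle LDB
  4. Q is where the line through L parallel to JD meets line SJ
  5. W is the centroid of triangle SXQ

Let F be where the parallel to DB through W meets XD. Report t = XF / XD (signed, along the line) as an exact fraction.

Assign D = (0, 0), B = (1, 0), X = (0, 1) — the answer is frame-independent, so this choice is without loss of generality.
1. L is the midpoint of XD ⇒ L = (0, 1/2)
2. S is the centroid of triangle LXB ⇒ S = (1/3, 1/2)
3. J is the centroid of triangle LDB ⇒ J = (1/3, 1/6)
4. Q is where the line through L parallel to JD meets line SJ ⇒ Q = (1/3, 2/3)
5. W is the centroid of triangle SXQ ⇒ W = (2/9, 13/18)
through W parallel to DB: direction (1, 0); meets XD at F = (0, 13/18)
F = X + t·(D−X) with t = 5/18

t = 5/18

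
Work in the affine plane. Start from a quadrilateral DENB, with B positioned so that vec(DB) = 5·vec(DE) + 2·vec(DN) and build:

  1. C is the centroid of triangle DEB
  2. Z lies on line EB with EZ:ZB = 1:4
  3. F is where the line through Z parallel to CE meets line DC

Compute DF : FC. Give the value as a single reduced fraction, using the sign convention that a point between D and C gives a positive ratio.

Assign D = (0, 0), E = (1, 0), N = (0, 1), B = (5, 2) — the answer is frame-independent, so this choice is without loss of generality.
1. C is the centroid of triangle DEB ⇒ C = (2, 2/3)
2. Z lies on line EB with EZ:ZB = 1:4 ⇒ Z = (9/5, 2/5)
3. F is where the line through Z parallel to CE meets line DC ⇒ F = (12/5, 4/5)
F = D + t·(C−D) with t = 6/5, so DF:FC = t:(1−t) = 6/5:-1/5

DF:FC = -6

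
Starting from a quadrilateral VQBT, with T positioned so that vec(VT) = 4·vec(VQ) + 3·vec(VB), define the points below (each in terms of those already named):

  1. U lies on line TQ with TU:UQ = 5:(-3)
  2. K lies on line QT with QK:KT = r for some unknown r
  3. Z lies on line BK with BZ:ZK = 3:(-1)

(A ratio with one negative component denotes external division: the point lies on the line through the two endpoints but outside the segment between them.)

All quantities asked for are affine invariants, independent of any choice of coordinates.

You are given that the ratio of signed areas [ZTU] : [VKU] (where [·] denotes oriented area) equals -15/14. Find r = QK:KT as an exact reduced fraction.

Work in coordinates with V = (0, 0), Q = (1, 0), B = (0, 1), T = (4, 3).
1. U lies on line TQ with TU:UQ = 5:(-3) ⇒ U = (-7/2, -9/2)
2. With QK:KT = r, write λ = r/(r+1) so K = Q + λ·(T−Q); K is affine-linear in λ
3. Z lies on line BK with BZ:ZK = 3:(-1) ⇒ Z is an affine combination of earlier points and hence also affine-linear in λ
Every point depending on K is an affine combination of K and λ-independent points, so each such coordinate is linear in λ; the λ² term in each signed area is a multiple of (T−Q)×(T−Q) = 0, so 2·[ZTU] and 2·[VKU] are each linear in λ. Evaluating at λ=0 and λ=1:
  2·[ZTU] = 15/2,   2·[VKU] = -3·λ − 9/2
So [ZTU]:[VKU] = (15/2) / (-3·λ − 9/2). Setting this equal to -15/14:
  15/2 = -15/14·(-3·λ − 9/2)  ⇒  λ = 5/6
Then r = λ/(1−λ) = (5/6)/(1/6) = 5. Check: with r = 5, K = (7/2, 5/2) and [ZTU]:[VKU] = -15/14 as required.

r = 5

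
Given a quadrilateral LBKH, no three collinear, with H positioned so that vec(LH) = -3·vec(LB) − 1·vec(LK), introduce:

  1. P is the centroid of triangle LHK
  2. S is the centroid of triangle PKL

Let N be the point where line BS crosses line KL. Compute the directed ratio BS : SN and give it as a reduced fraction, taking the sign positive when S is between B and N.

Choose coordinates L = (0, 0), B = (1, 0), K = (0, 1), H = (-3, -1).
1. P is the centroid of triangle LHK ⇒ P = (-1, 0)
2. S is the centroid of triangle PKL ⇒ S = (-1/3, 1/3)
line BS meets KL at N = (0, 1/4)
S = B + t·(N−B) with t = 4/3, so BS:SN = 4/3:-1/3

BS:SN = -4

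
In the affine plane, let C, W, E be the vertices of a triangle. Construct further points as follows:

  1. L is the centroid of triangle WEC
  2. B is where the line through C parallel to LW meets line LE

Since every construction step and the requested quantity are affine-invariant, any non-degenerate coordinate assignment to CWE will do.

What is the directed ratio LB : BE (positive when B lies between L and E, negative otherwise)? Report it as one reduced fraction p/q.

LB:BE = -1/2

Choose coordinates C = (0, 0), W = (1, 0), E = (0, 1).
1. L is the centroid of triangle WEC ⇒ L = (1/3, 1/3)
2. B is where the line through C parallel to LW meets line LE ⇒ B = (2/3, -1/3)
B = L + t·(E−L) with t = -1, so LB:BE = t:(1−t) = -1:2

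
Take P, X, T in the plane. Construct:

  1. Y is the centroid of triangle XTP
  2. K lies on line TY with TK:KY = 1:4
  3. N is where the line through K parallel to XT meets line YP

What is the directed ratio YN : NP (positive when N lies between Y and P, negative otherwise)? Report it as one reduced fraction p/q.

Choose coordinates P = (0, 0), X = (1, 0), T = (0, 1).
1. Y is the centroid of triangle XTP ⇒ Y = (1/3, 1/3)
2. K lies on line TY with TK:KY = 1:4 ⇒ K = (1/15, 13/15)
3. N is where the line through K parallel to XT meets line YP ⇒ N = (7/15, 7/15)
N = Y + t·(P−Y) with t = -2/5, so YN:NP = t:(1−t) = -2/5:7/5

YN:NP = -2/7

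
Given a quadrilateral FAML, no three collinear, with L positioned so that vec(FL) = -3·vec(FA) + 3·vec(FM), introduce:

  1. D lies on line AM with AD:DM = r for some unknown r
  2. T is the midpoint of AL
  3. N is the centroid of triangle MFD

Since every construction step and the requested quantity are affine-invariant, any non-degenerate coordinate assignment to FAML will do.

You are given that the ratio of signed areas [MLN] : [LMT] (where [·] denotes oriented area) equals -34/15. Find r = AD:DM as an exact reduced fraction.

r = 3/2

Work in coordinates with F = (0, 0), A = (1, 0), M = (0, 1), L = (-3, 3).
1. With AD:DM = r, write λ = r/(r+1) so D = A + λ·(M−A); D is affine-linear in λ
2. T is the midpoint of AL ⇒ T = (-1, 3/2)
3. N is the centroid of triangle MFD ⇒ N is an affine combination of earlier points and hence also affine-linear in λ
Every point depending on D is an affine combination of D and λ-independent points, so each such coordinate is linear in λ; the λ² term in each signed area is a multiple of (M−A)×(M−A) = 0, so 2·[MLN] and 2·[LMT] are each linear in λ. Evaluating at λ=0 and λ=1:
  2·[MLN] = -1/3·λ + 4/3,   2·[LMT] = -1/2
So [MLN]:[LMT] = (-1/3·λ + 4/3) / (-1/2). Setting this equal to -34/15:
  -1/3·λ + 4/3 = -34/15·(-1/2)  ⇒  λ = 3/5
Then r = λ/(1−λ) = (3/5)/(2/5) = 3/2. Check: with r = 3/2, D = (2/5, 3/5) and [MLN]:[LMT] = -34/15 as required.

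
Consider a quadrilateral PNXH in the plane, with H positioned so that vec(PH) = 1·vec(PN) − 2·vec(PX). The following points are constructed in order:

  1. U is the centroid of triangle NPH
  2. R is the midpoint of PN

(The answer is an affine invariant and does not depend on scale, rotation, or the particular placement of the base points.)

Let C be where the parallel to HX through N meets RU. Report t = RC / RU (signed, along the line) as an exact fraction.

t = -9

Assign P = (0, 0), N = (1, 0), X = (0, 1), H = (1, -2) — the answer is frame-independent, so this choice is without loss of generality.
1. U is the centroid of triangle NPH ⇒ U = (2/3, -2/3)
2. R is the midpoint of PN ⇒ R = (1/2, 0)
through N parallel to HX: direction (-1, 3); meets RU at C = (-1, 6)
C = R + t·(U−R) with t = -9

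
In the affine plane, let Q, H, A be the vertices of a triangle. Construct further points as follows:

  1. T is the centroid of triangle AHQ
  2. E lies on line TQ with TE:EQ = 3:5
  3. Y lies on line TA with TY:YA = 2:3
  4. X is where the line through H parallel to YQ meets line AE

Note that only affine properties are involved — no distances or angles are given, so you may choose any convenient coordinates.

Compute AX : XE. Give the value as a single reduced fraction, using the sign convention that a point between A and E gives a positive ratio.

AX:XE = -48/31

Work in coordinates with Q = (0, 0), H = (1, 0), A = (0, 1).
1. T is the centroid of triangle AHQ ⇒ T = (1/3, 1/3)
2. E lies on line TQ with TE:EQ = 3:5 ⇒ E = (5/24, 5/24)
3. Y lies on line TA with TY:YA = 2:3 ⇒ Y = (1/5, 3/5)
4. X is where the line through H parallel to YQ meets line AE ⇒ X = (10/17, -21/17)
X = A + t·(E−A) with t = 48/17, so AX:XE = t:(1−t) = 48/17:-31/17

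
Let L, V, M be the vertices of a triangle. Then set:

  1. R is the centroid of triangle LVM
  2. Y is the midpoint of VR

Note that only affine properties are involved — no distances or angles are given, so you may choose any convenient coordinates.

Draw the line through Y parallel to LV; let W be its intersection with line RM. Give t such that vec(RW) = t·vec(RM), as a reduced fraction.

Assign L = (0, 0), V = (1, 0), M = (0, 1) — the answer is frame-independent, so this choice is without loss of generality.
1. R is the centroid of triangle LVM ⇒ R = (1/3, 1/3)
2. Y is the midpoint of VR ⇒ Y = (2/3, 1/6)
through Y parallel to LV: direction (1, 0); meets RM at W = (5/12, 1/6)
W = R + t·(M−R) with t = -1/4

t = -1/4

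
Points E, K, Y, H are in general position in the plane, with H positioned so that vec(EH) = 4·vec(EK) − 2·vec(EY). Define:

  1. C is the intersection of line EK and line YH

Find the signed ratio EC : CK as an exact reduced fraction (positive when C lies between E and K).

Set E = (0, 0), K = (1, 0), Y = (0, 1), H = (4, -2); any affine frame gives the same invariant.
1. C is the intersection of line EK and line YH ⇒ C = (4/3, 0)
C = E + t·(K−E) with t = 4/3, so EC:CK = t:(1−t) = 4/3:-1/3

EC:CK = -4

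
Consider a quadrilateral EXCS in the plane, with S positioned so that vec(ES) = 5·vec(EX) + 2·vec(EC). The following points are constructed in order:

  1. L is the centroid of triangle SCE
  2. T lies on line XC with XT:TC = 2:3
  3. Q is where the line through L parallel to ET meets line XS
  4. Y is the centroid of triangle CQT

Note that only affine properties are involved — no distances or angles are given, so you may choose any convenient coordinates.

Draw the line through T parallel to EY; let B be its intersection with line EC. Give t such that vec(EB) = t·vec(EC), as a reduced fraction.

t = 4/13

Work in coordinates with E = (0, 0), X = (1, 0), C = (0, 1), S = (5, 2).
1. L is the centroid of triangle SCE ⇒ L = (5/3, 1)
2. T lies on line XC with XT:TC = 2:3 ⇒ T = (3/5, 2/5)
3. Q is where the line through L parallel to ET meets line XS ⇒ Q = (-7/3, -5/3)
4. Y is the centroid of triangle CQT ⇒ Y = (-26/45, -4/45)
through T parallel to EY: direction (-26/45, -4/45); meets EC at B = (0, 4/13)
B = E + t·(C−E) with t = 4/13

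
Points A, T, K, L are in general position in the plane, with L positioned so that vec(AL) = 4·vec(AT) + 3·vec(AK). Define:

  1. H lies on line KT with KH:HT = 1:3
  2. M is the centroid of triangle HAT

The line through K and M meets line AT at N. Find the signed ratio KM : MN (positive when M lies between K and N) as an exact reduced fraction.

KM:MN = 3

Choose coordinates A = (0, 0), T = (1, 0), K = (0, 1), L = (4, 3).
1. H lies on line KT with KH:HT = 1:3 ⇒ H = (1/4, 3/4)
2. M is the centroid of triangle HAT ⇒ M = (5/12, 1/4)
line KM meets AT at N = (5/9, 0)
M = K + t·(N−K) with t = 3/4, so KM:MN = 3/4:1/4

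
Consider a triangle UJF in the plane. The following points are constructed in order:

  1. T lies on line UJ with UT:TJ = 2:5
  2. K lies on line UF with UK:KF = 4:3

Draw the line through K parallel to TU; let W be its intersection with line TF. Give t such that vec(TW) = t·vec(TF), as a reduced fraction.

t = 4/7

Choose coordinates U = (0, 0), J = (1, 0), F = (0, 1).
1. T lies on line UJ with UT:TJ = 2:5 ⇒ T = (2/7, 0)
2. K lies on line UF with UK:KF = 4:3 ⇒ K = (0, 4/7)
through K parallel to TU: direction (-2/7, 0); meets TF at W = (6/49, 4/7)
W = T + t·(F−T) with t = 4/7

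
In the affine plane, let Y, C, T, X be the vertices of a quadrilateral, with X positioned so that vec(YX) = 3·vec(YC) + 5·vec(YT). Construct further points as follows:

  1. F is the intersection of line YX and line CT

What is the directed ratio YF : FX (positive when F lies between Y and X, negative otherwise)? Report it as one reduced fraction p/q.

YF:FX = 1/7

Work in coordinates with Y = (0, 0), C = (1, 0), T = (0, 1), X = (3, 5).
1. F is the intersection of line YX and line CT ⇒ F = (3/8, 5/8)
F = Y + t·(X−Y) with t = 1/8, so YF:FX = t:(1−t) = 1/8:7/8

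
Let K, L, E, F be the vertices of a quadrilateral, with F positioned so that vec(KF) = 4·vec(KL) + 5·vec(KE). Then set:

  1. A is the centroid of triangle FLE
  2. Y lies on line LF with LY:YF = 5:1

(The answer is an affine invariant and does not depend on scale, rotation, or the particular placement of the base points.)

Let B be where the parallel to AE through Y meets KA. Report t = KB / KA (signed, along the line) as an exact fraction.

Work in coordinates with K = (0, 0), L = (1, 0), E = (0, 1), F = (4, 5).
1. A is the centroid of triangle FLE ⇒ A = (5/3, 2)
2. Y lies on line LF with LY:YF = 5:1 ⇒ Y = (7/2, 25/6)
through Y parallel to AE: direction (-5/3, -1); meets KA at B = (31/9, 62/15)
B = K + t·(A−K) with t = 31/15

t = 31/15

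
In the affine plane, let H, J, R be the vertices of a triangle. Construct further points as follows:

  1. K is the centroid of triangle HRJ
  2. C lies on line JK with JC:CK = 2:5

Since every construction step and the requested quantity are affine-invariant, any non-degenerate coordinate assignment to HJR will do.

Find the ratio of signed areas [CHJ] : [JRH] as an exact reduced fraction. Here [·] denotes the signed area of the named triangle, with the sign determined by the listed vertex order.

[CHJ]:[JRH] = 2/21

Set H = (0, 0), J = (1, 0), R = (0, 1); any affine frame gives the same invariant.
1. K is the centroid of triangle HRJ ⇒ K = (1/3, 1/3)
2. C lies on line JK with JC:CK = 2:5 ⇒ C = (17/21, 2/21)
2·[CHJ] = 2/21, 2·[JRH] = 1
[CHJ]:[JRH] = 2/21:1 = 2/21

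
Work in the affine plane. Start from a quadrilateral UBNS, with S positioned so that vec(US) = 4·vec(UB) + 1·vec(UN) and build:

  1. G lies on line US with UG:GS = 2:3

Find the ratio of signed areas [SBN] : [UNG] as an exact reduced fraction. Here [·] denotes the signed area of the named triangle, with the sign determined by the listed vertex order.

[SBN]:[UNG] = 5/2

Set U = (0, 0), B = (1, 0), N = (0, 1), S = (4, 1); any affine frame gives the same invariant.
1. G lies on line US with UG:GS = 2:3 ⇒ G = (8/5, 2/5)
2·[SBN] = -4, 2·[UNG] = -8/5
[SBN]:[UNG] = -4:-8/5 = 5/2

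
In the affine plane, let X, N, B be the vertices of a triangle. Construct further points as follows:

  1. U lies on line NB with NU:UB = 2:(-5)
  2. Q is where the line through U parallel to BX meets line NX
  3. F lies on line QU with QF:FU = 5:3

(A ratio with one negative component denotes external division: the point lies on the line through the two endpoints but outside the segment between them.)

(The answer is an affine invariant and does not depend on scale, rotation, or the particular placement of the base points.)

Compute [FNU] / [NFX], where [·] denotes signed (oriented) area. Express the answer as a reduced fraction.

Set X = (0, 0), N = (1, 0), B = (0, 1); any affine frame gives the same invariant.
1. U lies on line NB with NU:UB = 2:(-5) ⇒ U = (5/3, -2/3)
2. Q is where the line through U parallel to BX meets line NX ⇒ Q = (5/3, 0)
3. F lies on line QU with QF:FU = 5:3 ⇒ F = (5/3, -5/12)
2·[FNU] = 1/6, 2·[NFX] = -5/12
[FNU]:[NFX] = 1/6:-5/12 = -2/5

[FNU]:[NFX] = -2/5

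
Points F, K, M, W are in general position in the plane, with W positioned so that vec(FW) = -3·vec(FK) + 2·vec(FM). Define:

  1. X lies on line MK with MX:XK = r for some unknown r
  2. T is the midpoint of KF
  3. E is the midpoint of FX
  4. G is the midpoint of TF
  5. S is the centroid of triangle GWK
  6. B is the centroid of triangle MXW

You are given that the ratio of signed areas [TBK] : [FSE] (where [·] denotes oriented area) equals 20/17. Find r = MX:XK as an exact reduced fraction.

Work in coordinates with F = (0, 0), K = (1, 0), M = (0, 1), W = (-3, 2).
1. With MX:XK = r, write λ = r/(r+1) so X = M + λ·(K−M); X is affine-linear in λ
2. T is the midpoint of KF ⇒ T = (1/2, 0)
3. E is the midpoint of FX ⇒ E is an affine combination of earlier points and hence also affine-linear in λ
4. G is the midpoint of TF ⇒ G = (1/4, 0)
5. S is the centroid of triangle GWK ⇒ S = (-7/12, 2/3)
6. B is the centroid of triangle MXW ⇒ B is an affine combination of earlier points and hence also affine-linear in λ
Every point depending on X is an affine combination of X and λ-independent points, so each such coordinate is linear in λ; the λ² term in each signed area is a multiple of (K−M)×(K−M) = 0, so 2·[TBK] and 2·[FSE] are each linear in λ. Evaluating at λ=0 and λ=1:
  2·[TBK] = 1/6·λ − 2/3,   2·[FSE] = -1/24·λ − 7/24
So [TBK]:[FSE] = (1/6·λ − 2/3) / (-1/24·λ − 7/24). Setting this equal to 20/17:
  1/6·λ − 2/3 = 20/17·(-1/24·λ − 7/24)  ⇒  λ = 3/2
Then r = λ/(1−λ) = (3/2)/(-1/2) = -3. Check: with r = -3, X = (3/2, -1/2) and [TBK]:[FSE] = 20/17 as required.

r = -3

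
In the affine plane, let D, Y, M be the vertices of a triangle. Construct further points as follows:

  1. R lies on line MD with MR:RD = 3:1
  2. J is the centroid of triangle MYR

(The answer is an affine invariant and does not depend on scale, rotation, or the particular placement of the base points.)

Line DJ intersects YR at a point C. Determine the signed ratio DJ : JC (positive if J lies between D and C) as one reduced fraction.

Work in coordinates with D = (0, 0), Y = (1, 0), M = (0, 1).
1. R lies on line MD with MR:RD = 3:1 ⇒ R = (0, 1/4)
2. J is the centroid of triangle MYR ⇒ J = (1/3, 5/12)
line DJ meets YR at C = (1/6, 5/24)
J = D + t·(C−D) with t = 2, so DJ:JC = 2:-1

DJ:JC = -2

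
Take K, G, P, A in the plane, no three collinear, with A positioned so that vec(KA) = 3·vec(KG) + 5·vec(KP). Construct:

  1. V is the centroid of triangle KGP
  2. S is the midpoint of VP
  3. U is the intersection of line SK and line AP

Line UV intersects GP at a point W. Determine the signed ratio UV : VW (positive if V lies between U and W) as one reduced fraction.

UV:VW = -29/8

Set K = (0, 0), G = (1, 0), P = (0, 1), A = (3, 5); any affine frame gives the same invariant.
1. V is the centroid of triangle KGP ⇒ V = (1/3, 1/3)
2. S is the midpoint of VP ⇒ S = (1/6, 2/3)
3. U is the intersection of line SK and line AP ⇒ U = (3/8, 3/2)
line UV meets GP at W = (10/29, 19/29)
V = U + t·(W−U) with t = 29/21, so UV:VW = 29/21:-8/21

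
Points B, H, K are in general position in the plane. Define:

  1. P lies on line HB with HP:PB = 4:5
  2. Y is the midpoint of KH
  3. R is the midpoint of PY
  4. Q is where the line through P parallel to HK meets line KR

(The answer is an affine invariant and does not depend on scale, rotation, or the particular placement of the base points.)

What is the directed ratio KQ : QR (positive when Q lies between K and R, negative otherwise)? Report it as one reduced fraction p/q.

KQ:QR = -2

Choose coordinates B = (0, 0), H = (1, 0), K = (0, 1).
1. P lies on line HB with HP:PB = 4:5 ⇒ P = (5/9, 0)
2. Y is the midpoint of KH ⇒ Y = (1/2, 1/2)
3. R is the midpoint of PY ⇒ R = (19/36, 1/4)
4. Q is where the line through P parallel to HK meets line KR ⇒ Q = (19/18, -1/2)
Q = K + t·(R−K) with t = 2, so KQ:QR = t:(1−t) = 2:-1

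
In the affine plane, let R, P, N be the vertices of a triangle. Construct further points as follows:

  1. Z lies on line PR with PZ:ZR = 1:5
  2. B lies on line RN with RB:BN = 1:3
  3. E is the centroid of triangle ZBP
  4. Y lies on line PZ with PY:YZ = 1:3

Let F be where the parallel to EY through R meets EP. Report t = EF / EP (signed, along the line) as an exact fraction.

Work in coordinates with R = (0, 0), P = (1, 0), N = (0, 1).
1. Z lies on line PR with PZ:ZR = 1:5 ⇒ Z = (5/6, 0)
2. B lies on line RN with RB:BN = 1:3 ⇒ B = (0, 1/4)
3. E is the centroid of triangle ZBP ⇒ E = (11/18, 1/12)
4. Y lies on line PZ with PY:YZ = 1:3 ⇒ Y = (23/24, 0)
through R parallel to EY: direction (25/72, -1/12); meets EP at F = (-25/3, 2)
F = E + t·(P−E) with t = -23

t = -23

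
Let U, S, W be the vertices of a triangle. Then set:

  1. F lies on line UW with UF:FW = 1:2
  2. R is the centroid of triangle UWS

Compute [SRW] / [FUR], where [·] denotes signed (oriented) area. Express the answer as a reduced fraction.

[SRW]:[FUR] = -3

Assign U = (0, 0), S = (1, 0), W = (0, 1) — the answer is frame-independent, so this choice is without loss of generality.
1. F lies on line UW with UF:FW = 1:2 ⇒ F = (0, 1/3)
2. R is the centroid of triangle UWS ⇒ R = (1/3, 1/3)
2·[SRW] = -1/3, 2·[FUR] = 1/9
[SRW]:[FUR] = -1/3:1/9 = -3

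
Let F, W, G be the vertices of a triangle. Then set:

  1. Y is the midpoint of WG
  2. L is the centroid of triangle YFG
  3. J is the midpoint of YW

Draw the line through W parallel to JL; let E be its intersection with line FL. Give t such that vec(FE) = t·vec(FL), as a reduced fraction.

t = 3/4

Set F = (0, 0), W = (1, 0), G = (0, 1); any affine frame gives the same invariant.
1. Y is the midpoint of WG ⇒ Y = (1/2, 1/2)
2. L is the centroid of triangle YFG ⇒ L = (1/6, 1/2)
3. J is the midpoint of YW ⇒ J = (3/4, 1/4)
through W parallel to JL: direction (-7/12, 1/4); meets FL at E = (1/8, 3/8)
E = F + t·(L−F) with t = 3/4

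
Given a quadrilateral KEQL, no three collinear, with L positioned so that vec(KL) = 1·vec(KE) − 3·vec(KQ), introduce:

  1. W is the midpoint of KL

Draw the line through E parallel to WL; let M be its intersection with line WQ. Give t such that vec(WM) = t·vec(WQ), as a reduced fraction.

Assign K = (0, 0), E = (1, 0), Q = (0, 1), L = (1, -3) — the answer is frame-independent, so this choice is without loss of generality.
1. W is the midpoint of KL ⇒ W = (1/2, -3/2)
through E parallel to WL: direction (1/2, -3/2); meets WQ at M = (-1, 6)
M = W + t·(Q−W) with t = 3

t = 3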